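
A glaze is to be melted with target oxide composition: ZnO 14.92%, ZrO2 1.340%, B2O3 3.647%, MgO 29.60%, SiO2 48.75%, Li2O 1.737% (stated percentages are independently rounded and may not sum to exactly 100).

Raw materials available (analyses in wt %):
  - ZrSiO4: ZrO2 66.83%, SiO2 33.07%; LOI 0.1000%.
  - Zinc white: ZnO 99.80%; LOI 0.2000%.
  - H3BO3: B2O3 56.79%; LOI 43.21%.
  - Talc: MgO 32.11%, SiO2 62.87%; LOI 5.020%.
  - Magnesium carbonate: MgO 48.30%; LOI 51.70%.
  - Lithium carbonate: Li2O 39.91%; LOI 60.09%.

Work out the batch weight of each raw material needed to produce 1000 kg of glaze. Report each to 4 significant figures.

Batch per 1000 kg glaze:
  ZrSiO4: 20.05 kg
  Zinc white: 149.5 kg
  H3BO3: 64.22 kg
  Talc: 764.9 kg
  Magnesium carbonate: 104.4 kg
  Lithium carbonate: 43.52 kg
Total batch = 1147 kg; LOI loss = 146.6 kg; yield = 87.21%

Intermediates appear with 4-significant-figure rounding as written. Every computation keeps full float precision at all times. Exactly one rounding is applied to each reported result — the derived quantities (the totals, net glass mass, LOI, yield, six oxide percentages) are carried starting from the weights at 1000 kg of glass at full float precision exactly as shown in the problem or the answer.
Target oxide masses per 1000 kg glaze:
  ZnO: 14.92% × 1000 = 149.2 kg
  ZrO2: 1.340% × 1000 = 13.40 kg
  B2O3: 3.647% × 1000 = 36.47 kg
  MgO: 29.60% × 1000 = 296.0 kg
  SiO2: 48.75% × 1000 = 487.5 kg
  Li2O: 1.737% × 1000 = 17.37 kg
A balance pass over the oxides, using the reported weights, at the basis given (summed amounts equal target values given rounding of the digits):
  ZnO: 149.5·0.9980 = 149.2 kg (target 149.2 kg)
  ZrO2: 20.05·0.6683 = 13.40 kg (target 13.40 kg)
  B2O3: 64.22·0.5679 = 36.47 kg (target 36.47 kg)
  MgO: 764.9·0.3211 + 104.4·0.4830 = 296.0 kg (target 296.0 kg)
  SiO2: 20.05·0.3307 + 764.9·0.6287 = 487.5 kg (target 487.5 kg)
  Li2O: 43.52·0.3991 = 17.37 kg (target 17.37 kg)
Glass-mass closure: Σ batch − LOI loss = 1000 kg (oxide target masses add up to 999.9 kg; basis as stated: 1000 kg — rounding explains the deltas).
Adding the batch up: Σ batch = 1147 kg; LOI removed, Σ of batch·LOI: 146.6 kg; yield: glass divided by total = 87.21%.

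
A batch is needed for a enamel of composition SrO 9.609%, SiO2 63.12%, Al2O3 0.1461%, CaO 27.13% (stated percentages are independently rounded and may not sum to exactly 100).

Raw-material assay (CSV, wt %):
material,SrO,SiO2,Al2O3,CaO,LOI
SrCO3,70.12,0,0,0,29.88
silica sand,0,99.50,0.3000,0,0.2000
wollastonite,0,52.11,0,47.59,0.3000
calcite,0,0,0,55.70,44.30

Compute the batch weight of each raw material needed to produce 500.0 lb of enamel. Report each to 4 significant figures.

The whole derivation carries exact precision at each step. Values along the way are printed (rounded to four significant digits) in the printout. Exactly one rounding lands on each reported figure; all derived quantities, including the four compositions, LOI, net glass mass, totals, yield, are computed using the weight values on 500.0 lb of glass at full float precision as given in question or answer.
Oxide-by-oxide targets in 500.0 lb enamel:
  SrO: 9.609% × 500.0 = 48.04 lb
  SiO2: 63.12% × 500.0 = 315.6 lb
  Al2O3: 0.1461% × 500.0 = 0.7305 lb
  CaO: 27.13% × 500.0 = 135.6 lb
Balance tally, oxide-wise, on the weights just shown, relative to the basis at hand (summed amounts equal target values exact up to rounding of places):
  SrO: 68.52·0.7012 = 48.05 lb (target 48.04 lb)
  SiO2: 243.5·0.9950 + 140.7·0.5211 = 315.6 lb (target 315.6 lb)
  Al2O3: 243.5·0.003000 = 0.7305 lb (target 0.7305 lb)
  CaO: 140.7·0.4759 + 123.3·0.5570 = 135.6 lb (target 135.6 lb)
Glass-mass sanity pass: total charge less LOI = 500.0 lb (the Σ of target masses is 500.0 lb; versus the stated basis of 500.0 lb — deltas are rounding alone).
Summing the batch: Σ batch = 576.0 lb; Σ batch·LOI gives LOI loss = 76.00 lb; the yield ratio, glass ÷ batch: 86.81%.

Batch per 500.0 lb enamel:
  SrCO3: 68.52 lb
  silica sand: 243.5 lb
  wollastonite: 140.7 lb
  calcite: 123.3 lb
Total batch = 576.0 lb; LOI loss = 76.00 lb; yield = 86.81%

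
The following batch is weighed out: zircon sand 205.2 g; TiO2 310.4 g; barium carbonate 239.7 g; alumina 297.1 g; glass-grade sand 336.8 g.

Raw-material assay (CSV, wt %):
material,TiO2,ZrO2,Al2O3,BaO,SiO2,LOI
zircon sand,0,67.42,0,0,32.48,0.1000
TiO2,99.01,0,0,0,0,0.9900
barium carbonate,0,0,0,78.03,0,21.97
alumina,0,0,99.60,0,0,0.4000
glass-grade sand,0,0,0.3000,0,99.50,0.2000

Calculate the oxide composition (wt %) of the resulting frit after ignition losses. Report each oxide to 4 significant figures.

Mid-chain values are shown (rounded to four significant figures) across the worked steps; exact precision is maintained from start to finish. Each reported value takes just one rounding; derived quantities, which include net glass mass, ignition loss, the yield, the five compositions, totals, are re-derived in full float precision, exactly as printed in the question or the answer, from the weighed amounts at 1331 g of glass.
What the batch supplies per oxide:
  TiO2: 310.4·0.9901 = 307.3 g
  ZrO2: 205.2·0.6742 = 138.3 g
  Al2O3: 297.1·0.9960 + 336.8·0.003000 = 296.9 g
  BaO: 239.7·0.7803 = 187.0 g
  SiO2: 205.2·0.3248 + 336.8·0.9950 = 401.8 g
LOI: 205.2·0.001000 + 310.4·0.009900 + 239.7·0.2197 + 297.1·0.004000 + 336.8·0.002000 = 57.80 g
batch − LOI leaves glass = 1389 − 57.80 = 1331 g (consistent with Σ oxide mass)
oxide / glass × 100 gives the wt %

Glass mass = 1331 g (batch 1389 − LOI 57.80).
Composition: TiO2 23.08%, ZrO2 10.39%, Al2O3 22.30%, BaO 14.05%, SiO2 30.18%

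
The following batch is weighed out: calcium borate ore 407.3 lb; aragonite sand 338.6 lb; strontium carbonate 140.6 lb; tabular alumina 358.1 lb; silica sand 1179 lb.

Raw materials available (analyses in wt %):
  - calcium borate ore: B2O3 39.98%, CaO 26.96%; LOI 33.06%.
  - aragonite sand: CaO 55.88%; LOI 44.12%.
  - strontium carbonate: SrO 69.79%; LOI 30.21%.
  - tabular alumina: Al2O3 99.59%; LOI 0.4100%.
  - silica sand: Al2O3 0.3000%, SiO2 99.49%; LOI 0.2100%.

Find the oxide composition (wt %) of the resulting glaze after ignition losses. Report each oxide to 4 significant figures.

Glass mass = 2093 lb (batch 2424 − LOI 330.5).
Composition: Al2O3 17.21%, SiO2 56.04%, B2O3 7.780%, SrO 4.688%, CaO 14.29%

In-progress results are rounded to 4 significant figures as shown. The working math holds exact precision from start to finish; exactly one rounding goes into every reported figure; all derived quantities (the five compositions, the totals, LOI, net glass mass, yield) are computed in full precision from the batch weights on 2093 lb of glass as they appear in problem or answer.
Oxide-by-oxide delivered mass:
  Al2O3: 358.1·0.9959 + 1179·0.003000 = 360.2 lb
  SiO2: 1179·0.9949 = 1173 lb
  B2O3: 407.3·0.3998 = 162.8 lb
  SrO: 140.6·0.6979 = 98.12 lb
  CaO: 407.3·0.2696 + 338.6·0.5588 = 299.0 lb
LOI: 407.3·0.3306 + 338.6·0.4412 + 140.6·0.3021 + 358.1·0.004100 + 1179·0.002100 = 330.5 lb
Net of LOI, the glass mass = 2424 − 330.5 = 2093 lb (= Σ oxide masses)
wt % = 100 × oxide mass / glass mass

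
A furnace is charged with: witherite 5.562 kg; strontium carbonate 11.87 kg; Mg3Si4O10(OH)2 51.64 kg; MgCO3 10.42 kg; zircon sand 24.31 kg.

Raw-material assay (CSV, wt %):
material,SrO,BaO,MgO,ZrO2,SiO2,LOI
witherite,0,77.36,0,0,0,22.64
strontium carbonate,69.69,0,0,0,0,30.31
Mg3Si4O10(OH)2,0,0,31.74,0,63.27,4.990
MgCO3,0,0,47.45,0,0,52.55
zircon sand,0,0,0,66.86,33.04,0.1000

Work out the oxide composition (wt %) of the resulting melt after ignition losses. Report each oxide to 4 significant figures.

Glass mass = 90.87 kg (batch 103.8 − LOI 12.93).
Composition: SrO 9.104%, BaO 4.735%, MgO 23.48%, ZrO2 17.89%, SiO2 44.80%

All internal work maintains full float precision throughout. Intermediates are printed, rounded to four significant digits, across the worked steps; a single rounding produces every reported number — the derived quantities (the totals, yield, ignition loss, the five compositions, net glass mass) are re-derived starting from the weights per 90.87 kg of glass at full precision, as set out in the problem or the answer.
What the batch supplies per oxide:
  SrO: 11.87·0.6969 = 8.272 kg
  BaO: 5.562·0.7736 = 4.303 kg
  MgO: 51.64·0.3174 + 10.42·0.4745 = 21.33 kg
  ZrO2: 24.31·0.6686 = 16.25 kg
  SiO2: 51.64·0.6327 + 24.31·0.3304 = 40.70 kg
LOI: 5.562·0.2264 + 11.87·0.3031 + 51.64·0.04990 + 10.42·0.5255 + 24.31·0.001000 = 12.93 kg
The glass mass, total less LOI, = 103.8 − 12.93 = 90.87 kg (consistent with Σ oxide mass)
wt %: oxide over glass, times 100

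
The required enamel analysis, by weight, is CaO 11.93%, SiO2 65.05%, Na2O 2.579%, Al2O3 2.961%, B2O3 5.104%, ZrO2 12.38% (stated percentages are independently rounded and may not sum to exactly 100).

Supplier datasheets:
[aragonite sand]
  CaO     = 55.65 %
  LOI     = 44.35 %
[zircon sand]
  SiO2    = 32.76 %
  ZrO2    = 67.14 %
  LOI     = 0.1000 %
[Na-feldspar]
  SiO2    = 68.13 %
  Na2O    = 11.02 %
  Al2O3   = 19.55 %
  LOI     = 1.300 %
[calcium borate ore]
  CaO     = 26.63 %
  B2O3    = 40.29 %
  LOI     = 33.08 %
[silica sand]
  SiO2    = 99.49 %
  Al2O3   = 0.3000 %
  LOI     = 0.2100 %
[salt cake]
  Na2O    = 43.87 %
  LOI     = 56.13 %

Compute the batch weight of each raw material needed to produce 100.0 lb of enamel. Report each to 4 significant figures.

The working math maintains exact precision at each step — intermediates appear, rounded to 4 significant figures, as written; a single rounding finalizes each reported figure; the derived quantities (ignition loss, yield, net glass mass, totals, six oxide percentages) are computed from the weighed amounts at 100.0 lb of glass in full precision, precisely as stated by the problem or the answer.
Oxide mass targets, per 100.0 lb enamel:
  CaO: 11.93% × 100.0 = 11.93 lb
  SiO2: 65.05% × 100.0 = 65.05 lb
  Na2O: 2.579% × 100.0 = 2.579 lb
  Al2O3: 2.961% × 100.0 = 2.961 lb
  B2O3: 5.104% × 100.0 = 5.104 lb
  ZrO2: 12.38% × 100.0 = 12.38 lb
Oxide-by-oxide audit with the batch weights as given, against the basis in use (sums match the target masses within answer rounding):
  CaO: 15.38·0.5565 + 12.67·0.2663 = 11.93 lb (target 11.93 lb)
  SiO2: 18.44·0.3276 + 14.39·0.6813 + 49.46·0.9949 = 65.05 lb (target 65.05 lb)
  Na2O: 14.39·0.1102 + 2.265·0.4387 = 2.579 lb (target 2.579 lb)
  Al2O3: 14.39·0.1955 + 49.46·0.003000 = 2.962 lb (target 2.961 lb)
  B2O3: 12.67·0.4029 = 5.105 lb (target 5.104 lb)
  ZrO2: 18.44·0.6714 = 12.38 lb (target 12.38 lb)
Glass-mass bookkeeping: total batch − LOI = 100.0 lb (oxide target masses add up to 100.0 lb; basis as stated: 100.0 lb — differing by rounding only).
Whole-batch sum: Σ batch = 112.6 lb; Σ batch·LOI gives LOI loss = 12.59 lb; yield = glass ÷ total batch = 88.82%.

Batch per 100.0 lb enamel:
  aragonite sand: 15.38 lb
  zircon sand: 18.44 lb
  Na-feldspar: 14.39 lb
  calcium borate ore: 12.67 lb
  silica sand: 49.46 lb
  salt cake: 2.265 lb
Total batch = 112.6 lb; LOI loss = 12.59 lb; yield = 88.82%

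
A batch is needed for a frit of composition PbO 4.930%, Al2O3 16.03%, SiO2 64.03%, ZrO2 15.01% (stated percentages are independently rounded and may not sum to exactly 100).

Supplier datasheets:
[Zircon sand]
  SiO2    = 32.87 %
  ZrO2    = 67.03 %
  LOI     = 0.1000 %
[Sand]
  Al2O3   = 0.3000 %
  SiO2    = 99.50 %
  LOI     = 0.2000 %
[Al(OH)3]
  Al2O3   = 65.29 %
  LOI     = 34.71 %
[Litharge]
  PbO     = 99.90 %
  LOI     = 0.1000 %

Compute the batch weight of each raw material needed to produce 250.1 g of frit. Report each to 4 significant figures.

Each numeric step maintains full float precision through the solve; working values are shown, with 4-significant-figure rounding, when written out — every reported figure undergoes a single rounding. All derived quantities are rebuilt at full float precision (four oxide percentages, totals, net glass mass, ignition loss, the yield) from the batch weights at 250.1 g of glass as set out in the problem or answer text.
The oxide mass targets at 250.1 g frit:
  PbO: 4.930% × 250.1 = 12.33 g
  Al2O3: 16.03% × 250.1 = 40.09 g
  SiO2: 64.03% × 250.1 = 160.1 g
  ZrO2: 15.01% × 250.1 = 37.54 g
Mass-balance tally per oxide from the weights as reported, under the basis named above (sums match the target masses inside rounding margins):
  PbO: 12.34·0.9990 = 12.33 g (target 12.33 g)
  Al2O3: 142.4·0.003000 + 60.75·0.6529 = 40.09 g (target 40.09 g)
  SiO2: 56.00·0.3287 + 142.4·0.9950 = 160.1 g (target 160.1 g)
  ZrO2: 56.00·0.6703 = 37.54 g (target 37.54 g)
The glass-mass cross-check: Σ batch − LOI loss = 250.1 g (targets for the oxides total 250.1 g; versus the stated basis of 250.1 g — differing by rounding only).
Total batch = Σ batch = 271.5 g; loss to ignition Σ batch·LOI = 21.44 g; the yield ratio, glass ÷ batch: 92.10%.

Batch per 250.1 g frit:
  Zircon sand: 56.00 g
  Sand: 142.4 g
  Al(OH)3: 60.75 g
  Litharge: 12.34 g
Total batch = 271.5 g; LOI loss = 21.44 g; yield = 92.10%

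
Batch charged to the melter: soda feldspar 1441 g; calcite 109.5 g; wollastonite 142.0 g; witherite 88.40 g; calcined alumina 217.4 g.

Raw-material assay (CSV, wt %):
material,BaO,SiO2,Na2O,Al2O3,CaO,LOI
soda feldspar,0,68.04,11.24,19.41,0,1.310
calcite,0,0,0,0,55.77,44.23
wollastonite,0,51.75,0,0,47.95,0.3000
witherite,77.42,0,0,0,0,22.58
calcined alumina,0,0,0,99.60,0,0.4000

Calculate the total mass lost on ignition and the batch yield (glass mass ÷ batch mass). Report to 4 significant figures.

Mid-chain values are printed (rounded to four significant figures) alongside each step; the whole derivation holds exact precision throughout. Each reported number takes a single rounding. Derived quantities, which include glass mass, the totals, yield, ignition loss, five oxide percentages, are computed in full float precision, precisely as stated by question or answer, using the weight values per 1910 g of glass.
Each material's LOI contribution:
  soda feldspar: 1441 × 0.01310 = 18.88 g
  calcite: 109.5 × 0.4423 = 48.43 g
  wollastonite: 142.0 × 0.003000 = 0.4260 g
  witherite: 88.40 × 0.2258 = 19.96 g
  calcined alumina: 217.4 × 0.004000 = 0.8696 g
Total LOI = 88.57 g
Glass = batch − LOI = 1998 − 88.57 = 1910 g

LOI loss = 88.57 g; glass = 1910 g; yield = 95.57%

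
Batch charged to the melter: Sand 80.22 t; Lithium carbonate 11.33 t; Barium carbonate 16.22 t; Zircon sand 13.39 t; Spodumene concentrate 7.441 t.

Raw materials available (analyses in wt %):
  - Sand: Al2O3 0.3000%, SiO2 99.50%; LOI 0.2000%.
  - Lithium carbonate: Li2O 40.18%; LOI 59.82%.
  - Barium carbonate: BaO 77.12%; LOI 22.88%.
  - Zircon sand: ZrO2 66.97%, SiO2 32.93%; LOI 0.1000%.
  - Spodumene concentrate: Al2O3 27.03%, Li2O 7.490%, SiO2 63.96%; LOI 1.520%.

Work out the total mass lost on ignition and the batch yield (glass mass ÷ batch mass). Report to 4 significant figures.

Intermediates are displayed, rounded to four significant figures, across the worked steps. All arithmetic runs at full float precision at every stage; exactly one rounding goes into every reported number — derived quantities are re-derived from the batch weights for 117.8 t of glass in exact precision (yield, net glass mass, LOI, five oxide percentages, the totals) as given in the problem or answer text.
Ignition loss by material:
  Sand: 80.22 × 0.002000 = 0.1604 t
  Lithium carbonate: 11.33 × 0.5982 = 6.778 t
  Barium carbonate: 16.22 × 0.2288 = 3.711 t
  Zircon sand: 13.39 × 0.001000 = 0.01339 t
  Spodumene concentrate: 7.441 × 0.01520 = 0.1131 t
Total LOI = 10.78 t
Glass = batch − LOI = 128.6 − 10.78 = 117.8 t

LOI loss = 10.78 t; glass = 117.8 t; yield = 91.62%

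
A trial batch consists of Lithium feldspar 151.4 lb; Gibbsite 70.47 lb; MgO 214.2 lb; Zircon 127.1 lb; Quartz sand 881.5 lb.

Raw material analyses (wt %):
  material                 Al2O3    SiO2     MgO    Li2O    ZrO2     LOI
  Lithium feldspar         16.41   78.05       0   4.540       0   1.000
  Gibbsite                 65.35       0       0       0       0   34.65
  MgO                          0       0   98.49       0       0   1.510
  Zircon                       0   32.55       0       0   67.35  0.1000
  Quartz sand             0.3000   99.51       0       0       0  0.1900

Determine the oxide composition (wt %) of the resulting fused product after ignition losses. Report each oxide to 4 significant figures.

Every computation runs at exact precision all the way through. Intermediates are printed rounded to 4 significant figures within the worked lines; every reported number takes exactly one rounding — all derived quantities are rebuilt from the batch weights at 1414 lb of glass at full precision (glass mass, ignition loss, the five compositions, totals, yield) as given in the problem or answer text.
Delivered oxide masses:
  Al2O3: 151.4·0.1641 + 70.47·0.6535 + 881.5·0.003000 = 73.54 lb
  SiO2: 151.4·0.7805 + 127.1·0.3255 + 881.5·0.9951 = 1037 lb
  MgO: 214.2·0.9849 = 211.0 lb
  Li2O: 151.4·0.04540 = 6.874 lb
  ZrO2: 127.1·0.6735 = 85.60 lb
LOI: 151.4·0.01000 + 70.47·0.3465 + 214.2·0.01510 + 127.1·0.001000 + 881.5·0.001900 = 30.97 lb
batch − LOI leaves glass = 1445 − 30.97 = 1414 lb (= the summed oxide contributions)
percent by weight: oxide/glass ×100

Glass mass = 1414 lb (batch 1445 − LOI 30.97).
Composition: Al2O3 5.202%, SiO2 73.33%, MgO 14.92%, Li2O 0.4862%, ZrO2 6.055%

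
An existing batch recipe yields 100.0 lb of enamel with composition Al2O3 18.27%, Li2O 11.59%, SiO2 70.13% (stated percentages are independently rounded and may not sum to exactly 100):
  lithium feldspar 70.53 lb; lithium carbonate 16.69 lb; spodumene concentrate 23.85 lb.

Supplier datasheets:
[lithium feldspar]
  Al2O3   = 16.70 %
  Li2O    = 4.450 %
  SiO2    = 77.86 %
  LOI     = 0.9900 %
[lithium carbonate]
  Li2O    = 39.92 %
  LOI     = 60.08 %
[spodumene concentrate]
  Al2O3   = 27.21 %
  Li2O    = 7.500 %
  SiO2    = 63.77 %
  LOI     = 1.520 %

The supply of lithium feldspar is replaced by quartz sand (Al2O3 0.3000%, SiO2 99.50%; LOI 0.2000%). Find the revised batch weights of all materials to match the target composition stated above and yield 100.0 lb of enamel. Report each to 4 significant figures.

Revised batch per 100.0 lb enamel:
  quartz sand: 27.64 lb
  lithium carbonate: 16.48 lb
  spodumene concentrate: 66.84 lb
Total batch = 111.0 lb; LOI loss = 10.97 lb

Exact precision is kept through every step; intermediates appear (rounded to four significant figures) within the worked lines — each reported value carries a single rounding. The derived quantities, including glass mass, the three compositions, LOI, the totals, yield, are re-derived starting from the weights for 100.0 lb of glass at exact precision precisely as stated by question or answer.
Target oxide masses per 100.0 lb enamel:
  Al2O3: 18.27% × 100.0 = 18.27 lb
  Li2O: 11.59% × 100.0 = 11.59 lb
  SiO2: 70.13% × 100.0 = 70.13 lb
Per-oxide balance check per the reported batch figures, versus the basis set out (sums match the target masses exact up to rounding of places):
  Al2O3: 27.64·0.003000 + 66.84·0.2721 = 18.27 lb (target 18.27 lb)
  Li2O: 16.48·0.3992 + 66.84·0.07500 = 11.59 lb (target 11.59 lb)
  SiO2: 27.64·0.9950 + 66.84·0.6377 = 70.13 lb (target 70.13 lb)
Consistency of the glass mass: Σ batch − LOI loss = 99.99 lb (the Σ of target masses is 99.99 lb; stated basis 100.0 lb — gaps are rounding artifacts).
Adding the batch up: Σ batch = 111.0 lb; LOI loss = Σ batch·LOI = 10.97 lb; yield, glass over the total, = 90.11%.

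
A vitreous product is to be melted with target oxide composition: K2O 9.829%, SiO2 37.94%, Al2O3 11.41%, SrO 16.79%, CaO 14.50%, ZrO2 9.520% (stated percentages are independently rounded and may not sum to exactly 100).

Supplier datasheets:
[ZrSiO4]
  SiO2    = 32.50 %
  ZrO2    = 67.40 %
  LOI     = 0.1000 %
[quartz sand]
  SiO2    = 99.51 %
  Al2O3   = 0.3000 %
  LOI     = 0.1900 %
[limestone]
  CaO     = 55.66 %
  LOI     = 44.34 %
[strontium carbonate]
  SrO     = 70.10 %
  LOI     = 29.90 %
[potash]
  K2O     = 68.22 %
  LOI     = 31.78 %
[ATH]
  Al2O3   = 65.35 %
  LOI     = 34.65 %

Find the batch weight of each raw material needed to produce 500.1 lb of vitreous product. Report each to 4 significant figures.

Batch per 500.1 lb vitreous product:
  ZrSiO4: 70.64 lb
  quartz sand: 167.6 lb
  limestone: 130.3 lb
  strontium carbonate: 119.8 lb
  potash: 72.05 lb
  ATH: 86.55 lb
Total batch = 646.9 lb; LOI loss = 146.9 lb; yield = 77.30%

Every computation carries full float precision through every step — intermediates are printed rounded to 4 significant figures within the worked lines; every reported value takes a single rounding. Derived quantities (LOI, totals, the six compositions, the yield, glass mass) are recomputed at full float precision starting from the weights on 500.1 lb of glass as set out in either problem or answer.
Target oxide masses per 500.1 lb vitreous product:
  K2O: 9.829% × 500.1 = 49.15 lb
  SiO2: 37.94% × 500.1 = 189.7 lb
  Al2O3: 11.41% × 500.1 = 57.06 lb
  SrO: 16.79% × 500.1 = 83.97 lb
  CaO: 14.50% × 500.1 = 72.51 lb
  ZrO2: 9.520% × 500.1 = 47.61 lb
Sums-versus-targets review given the weights on record, at the basis given (sums match the target masses exact up to rounding of places):
  K2O: 72.05·0.6822 = 49.15 lb (target 49.15 lb)
  SiO2: 70.64·0.3250 + 167.6·0.9951 = 189.7 lb (target 189.7 lb)
  Al2O3: 167.6·0.003000 + 86.55·0.6535 = 57.06 lb (target 57.06 lb)
  SrO: 119.8·0.7010 = 83.98 lb (target 83.97 lb)
  CaO: 130.3·0.5566 = 72.52 lb (target 72.51 lb)
  ZrO2: 70.64·0.6740 = 47.61 lb (target 47.61 lb)
Glass-mass sanity pass: Σ batch − LOI loss = 500.1 lb (targets for the oxides total 500.0 lb; the stated basis being 500.1 lb — deltas are rounding alone).
Adding the batch up: Σ batch = 646.9 lb; LOI removed, Σ of batch·LOI: 146.9 lb; yield: glass divided by total = 77.30%.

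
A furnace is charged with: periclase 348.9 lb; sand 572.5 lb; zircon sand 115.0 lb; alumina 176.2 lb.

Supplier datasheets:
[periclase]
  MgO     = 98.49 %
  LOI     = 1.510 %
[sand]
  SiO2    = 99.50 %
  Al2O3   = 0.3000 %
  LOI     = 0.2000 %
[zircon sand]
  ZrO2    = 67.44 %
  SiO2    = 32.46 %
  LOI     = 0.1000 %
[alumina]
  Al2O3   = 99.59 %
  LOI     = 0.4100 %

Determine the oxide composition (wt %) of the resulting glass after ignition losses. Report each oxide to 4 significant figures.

Glass mass = 1205 lb (batch 1213 − LOI 7.251).
Composition: ZrO2 6.434%, SiO2 50.36%, MgO 28.51%, Al2O3 14.70%

Full float precision is kept all the way through. Values along the way are shown with 4-significant-figure rounding alongside each step — every reported number takes just one rounding — derived quantities (the four compositions, net glass mass, the totals, yield, LOI) are re-derived at exact precision from the weighed amounts on 1205 lb of glass, precisely as stated by the problem or answer text.
Oxide masses out of the charge:
  ZrO2: 115.0·0.6744 = 77.56 lb
  SiO2: 572.5·0.9950 + 115.0·0.3246 = 607.0 lb
  MgO: 348.9·0.9849 = 343.6 lb
  Al2O3: 572.5·0.003000 + 176.2·0.9959 = 177.2 lb
LOI: 348.9·0.01510 + 572.5·0.002000 + 115.0·0.001000 + 176.2·0.004100 = 7.251 lb
Net of LOI, the glass mass = 1213 − 7.251 = 1205 lb (matching Σ of the oxides)
wt % = 100 × oxide mass / glass mass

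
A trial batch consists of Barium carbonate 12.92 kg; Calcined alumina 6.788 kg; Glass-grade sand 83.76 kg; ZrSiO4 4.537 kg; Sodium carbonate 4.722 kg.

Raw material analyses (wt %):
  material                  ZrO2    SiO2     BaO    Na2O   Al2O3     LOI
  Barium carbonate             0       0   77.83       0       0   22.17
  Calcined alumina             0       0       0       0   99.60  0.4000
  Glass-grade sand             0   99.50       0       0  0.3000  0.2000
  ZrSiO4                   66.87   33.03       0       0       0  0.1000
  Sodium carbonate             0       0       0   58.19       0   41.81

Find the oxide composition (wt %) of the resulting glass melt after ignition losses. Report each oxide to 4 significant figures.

Each numeric step runs at exact precision throughout. Values along the way appear rounded off to 4 significant figures as written; every reported number includes exactly one rounding. All derived quantities, including LOI, totals, five oxide percentages, yield, glass mass, are re-derived using the weight values on 107.7 kg of glass in full float precision, as written in the problem or answer text.
What the batch supplies per oxide:
  ZrO2: 4.537·0.6687 = 3.034 kg
  SiO2: 83.76·0.9950 + 4.537·0.3303 = 84.84 kg
  BaO: 12.92·0.7783 = 10.06 kg
  Na2O: 4.722·0.5819 = 2.748 kg
  Al2O3: 6.788·0.9960 + 83.76·0.003000 = 7.012 kg
LOI: 12.92·0.2217 + 6.788·0.004000 + 83.76·0.002000 + 4.537·0.001000 + 4.722·0.4181 = 5.038 kg
batch − LOI leaves glass = 112.7 − 5.038 = 107.7 kg (equal to the oxide-mass sum)
wt % = 100 × oxide mass / glass mass

Glass mass = 107.7 kg (batch 112.7 − LOI 5.038).
Composition: ZrO2 2.817%, SiO2 78.78%, BaO 9.338%, Na2O 2.552%, Al2O3 6.511%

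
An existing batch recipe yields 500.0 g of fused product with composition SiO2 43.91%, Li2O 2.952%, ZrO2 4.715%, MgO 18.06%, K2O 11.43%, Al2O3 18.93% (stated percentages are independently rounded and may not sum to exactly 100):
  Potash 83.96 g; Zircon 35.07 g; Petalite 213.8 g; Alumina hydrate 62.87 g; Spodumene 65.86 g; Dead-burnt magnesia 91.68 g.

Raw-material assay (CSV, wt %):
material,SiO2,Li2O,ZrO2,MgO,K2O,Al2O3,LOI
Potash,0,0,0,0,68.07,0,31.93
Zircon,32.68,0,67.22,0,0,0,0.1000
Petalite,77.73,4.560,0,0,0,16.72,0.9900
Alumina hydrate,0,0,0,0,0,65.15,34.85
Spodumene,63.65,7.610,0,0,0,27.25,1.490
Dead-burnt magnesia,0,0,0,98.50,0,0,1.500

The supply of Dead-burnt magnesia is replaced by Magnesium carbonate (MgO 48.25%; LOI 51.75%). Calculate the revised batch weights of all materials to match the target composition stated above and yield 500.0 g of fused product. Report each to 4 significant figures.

Revised batch per 500.0 g fused product:
  Potash: 83.96 g
  Zircon: 35.07 g
  Petalite: 213.8 g
  Alumina hydrate: 62.87 g
  Spodumene: 65.86 g
  Magnesium carbonate: 187.2 g
Total batch = 648.8 g; LOI loss = 148.7 g

All internal work runs at full precision throughout; values along the way are shown, with 4-significant-figure rounding, between the steps. A single rounding yields each reported value — derived quantities, including six oxide percentages, totals, ignition loss, yield, glass mass, are recomputed from the weighed amounts at 500.0 g of glass at full precision, as set out in question or answer.
Oxide mass targets, per 500.0 g fused product:
  SiO2: 43.91% × 500.0 = 219.6 g
  Li2O: 2.952% × 500.0 = 14.76 g
  ZrO2: 4.715% × 500.0 = 23.58 g
  MgO: 18.06% × 500.0 = 90.30 g
  K2O: 11.43% × 500.0 = 57.15 g
  Al2O3: 18.93% × 500.0 = 94.65 g
Mass-balance tally per oxide from the weights as reported, on the stated basis (summed amounts equal target values modulo rounding of the values):
  SiO2: 35.07·0.3268 + 213.8·0.7773 + 65.86·0.6365 = 219.6 g (target 219.6 g)
  Li2O: 213.8·0.04560 + 65.86·0.07610 = 14.76 g (target 14.76 g)
  ZrO2: 35.07·0.6722 = 23.57 g (target 23.58 g)
  MgO: 187.2·0.4825 = 90.32 g (target 90.30 g)
  K2O: 83.96·0.6807 = 57.15 g (target 57.15 g)
  Al2O3: 213.8·0.1672 + 62.87·0.6515 + 65.86·0.2725 = 94.65 g (target 94.65 g)
Glass-mass bookkeeping: whole batch net of LOI = 500.0 g (the Σ of target masses is 500.0 g; stated basis 500.0 g — differing by rounding only).
Adding the batch up: Σ batch = 648.8 g; the LOI term Σ batch·LOI equals 148.7 g; yield = glass ÷ total batch = 77.08%.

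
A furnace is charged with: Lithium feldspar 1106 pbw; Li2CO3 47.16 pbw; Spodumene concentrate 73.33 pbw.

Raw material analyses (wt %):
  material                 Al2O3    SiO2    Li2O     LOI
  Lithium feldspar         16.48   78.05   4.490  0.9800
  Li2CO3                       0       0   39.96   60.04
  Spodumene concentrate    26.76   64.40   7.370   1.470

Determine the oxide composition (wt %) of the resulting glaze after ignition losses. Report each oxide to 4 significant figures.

The whole derivation maintains exact precision at each step; working values are printed, rounded to 4 significant figures, when written out; each reported number takes just one rounding. Derived quantities (ignition loss, glass mass, totals, the yield, the three compositions) are carried in full precision from the weighed amounts on 1186 pbw of glass as quoted within question or answer.
Delivered oxide masses:
  Al2O3: 1106·0.1648 + 73.33·0.2676 = 201.9 pbw
  SiO2: 1106·0.7805 + 73.33·0.6440 = 910.5 pbw
  Li2O: 1106·0.04490 + 47.16·0.3996 + 73.33·0.07370 = 73.91 pbw
LOI: 1106·0.009800 + 47.16·0.6004 + 73.33·0.01470 = 40.23 pbw
Resulting glass, batch − LOI: 1226 − 40.23 = 1186 pbw (= Σ oxide masses)
wt % = oxide mass / glass mass × 100

Glass mass = 1186 pbw (batch 1226 − LOI 40.23).
Composition: Al2O3 17.02%, SiO2 76.75%, Li2O 6.230%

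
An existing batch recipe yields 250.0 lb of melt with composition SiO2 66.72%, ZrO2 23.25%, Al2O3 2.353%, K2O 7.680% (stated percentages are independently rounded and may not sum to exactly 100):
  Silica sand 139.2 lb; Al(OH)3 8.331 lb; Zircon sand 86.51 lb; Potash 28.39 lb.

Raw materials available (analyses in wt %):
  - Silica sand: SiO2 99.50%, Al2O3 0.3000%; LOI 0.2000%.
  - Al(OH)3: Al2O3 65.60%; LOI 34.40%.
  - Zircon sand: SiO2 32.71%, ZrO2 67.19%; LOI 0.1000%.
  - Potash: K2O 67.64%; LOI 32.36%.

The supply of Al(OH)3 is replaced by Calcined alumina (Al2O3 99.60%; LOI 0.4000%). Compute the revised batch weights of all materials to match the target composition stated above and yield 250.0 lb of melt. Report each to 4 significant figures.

Revised batch per 250.0 lb melt:
  Silica sand: 139.2 lb
  Calcined alumina: 5.487 lb
  Zircon sand: 86.51 lb
  Potash: 28.39 lb
Total batch = 259.6 lb; LOI loss = 9.574 lb

The intermediate values are displayed rounded to four significant figures. All arithmetic maintains full precision all the way through. Every reported result takes a single rounding. Derived quantities (net glass mass, totals, four oxide percentages, LOI, the yield) are carried in full precision using the weight values on 250.0 lb of glass as written in problem or answer.
The oxide mass targets at 250.0 lb melt:
  SiO2: 66.72% × 250.0 = 166.8 lb
  ZrO2: 23.25% × 250.0 = 58.12 lb
  Al2O3: 2.353% × 250.0 = 5.882 lb
  K2O: 7.680% × 250.0 = 19.20 lb
Mass-balance tally per oxide on the weights just shown, at the basis given (summed amounts equal target values once rounding is allowed for):
  SiO2: 139.2·0.9950 + 86.51·0.3271 = 166.8 lb (target 166.8 lb)
  ZrO2: 86.51·0.6719 = 58.13 lb (target 58.12 lb)
  Al2O3: 139.2·0.003000 + 5.487·0.9960 = 5.883 lb (target 5.882 lb)
  K2O: 28.39·0.6764 = 19.20 lb (target 19.20 lb)
Auditing the glass mass value: net batch after ignition = 250.0 lb (targets for the oxides total 250.0 lb; with the basis standing at 250.0 lb — differing by rounding only).
Whole-batch sum: Σ batch = 259.6 lb; the LOI term Σ batch·LOI equals 9.574 lb; as yield: glass ÷ batch → 96.31%.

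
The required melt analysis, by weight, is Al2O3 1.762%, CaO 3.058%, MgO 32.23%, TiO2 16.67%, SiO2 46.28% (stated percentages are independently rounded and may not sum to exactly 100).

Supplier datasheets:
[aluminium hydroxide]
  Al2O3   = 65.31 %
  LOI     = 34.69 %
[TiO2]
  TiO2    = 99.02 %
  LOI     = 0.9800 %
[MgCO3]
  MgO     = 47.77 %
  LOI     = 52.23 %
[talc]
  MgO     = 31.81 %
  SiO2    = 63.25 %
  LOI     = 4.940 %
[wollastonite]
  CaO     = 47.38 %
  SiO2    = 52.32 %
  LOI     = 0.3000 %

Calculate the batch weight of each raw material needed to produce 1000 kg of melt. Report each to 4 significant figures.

Every computation carries full float precision at each step — mid-chain values are rounded off to 4 significant figures when displayed — every reported result includes exactly one rounding — all derived quantities, including the yield, totals, glass mass, LOI, five oxide percentages, are recomputed using the weight values at 1000 kg of glass in full precision precisely as stated by either problem or answer.
Per-oxide target masses for 1000 kg melt:
  Al2O3: 1.762% × 1000 = 17.62 kg
  CaO: 3.058% × 1000 = 30.58 kg
  MgO: 32.23% × 1000 = 322.3 kg
  TiO2: 16.67% × 1000 = 166.7 kg
  SiO2: 46.28% × 1000 = 462.8 kg
Verifying the oxide balance using the reported weights, at the basis given (target by target, the sums agree given rounding of the digits):
  Al2O3: 26.98·0.6531 = 17.62 kg (target 17.62 kg)
  CaO: 64.54·0.4738 = 30.58 kg (target 30.58 kg)
  MgO: 223.0·0.4777 + 678.3·0.3181 = 322.3 kg (target 322.3 kg)
  TiO2: 168.3·0.9902 = 166.7 kg (target 166.7 kg)
  SiO2: 678.3·0.6325 + 64.54·0.5232 = 462.8 kg (target 462.8 kg)
Auditing the glass mass value: whole batch net of LOI = 999.9 kg (summing oxide targets gives 1000 kg; basis as stated: 1000 kg — rounding explains the deltas).
Batch grand total — Σ batch = 1161 kg; LOI removed, Σ of batch·LOI: 161.2 kg; yield = glass ÷ total batch = 86.12%.

Batch per 1000 kg melt:
  aluminium hydroxide: 26.98 kg
  TiO2: 168.3 kg
  MgCO3: 223.0 kg
  talc: 678.3 kg
  wollastonite: 64.54 kg
Total batch = 1161 kg; LOI loss = 161.2 kg; yield = 86.12%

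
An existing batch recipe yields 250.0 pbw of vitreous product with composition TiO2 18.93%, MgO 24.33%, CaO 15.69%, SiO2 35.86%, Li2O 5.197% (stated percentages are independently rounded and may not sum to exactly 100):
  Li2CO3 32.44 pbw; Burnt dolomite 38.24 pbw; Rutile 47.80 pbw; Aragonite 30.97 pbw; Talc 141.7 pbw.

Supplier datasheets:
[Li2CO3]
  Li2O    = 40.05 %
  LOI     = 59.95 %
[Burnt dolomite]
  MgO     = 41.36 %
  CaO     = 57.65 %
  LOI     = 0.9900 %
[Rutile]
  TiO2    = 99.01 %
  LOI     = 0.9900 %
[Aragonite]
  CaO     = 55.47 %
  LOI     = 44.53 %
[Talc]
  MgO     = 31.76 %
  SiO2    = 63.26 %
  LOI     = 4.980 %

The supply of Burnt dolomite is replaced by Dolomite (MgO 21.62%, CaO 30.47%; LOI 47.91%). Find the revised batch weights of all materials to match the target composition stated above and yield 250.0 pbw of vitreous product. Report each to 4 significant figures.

All arithmetic holds exact precision in all steps — the intermediate values are displayed, rounded to 4 significant figures, within the worked lines — exactly one rounding goes into every reported figure; the derived quantities are rebuilt using the weight values at 250.0 pbw of glass at full float precision (net glass mass, LOI, five oxide percentages, yield, totals), exactly as printed in the problem or the answer.
Target oxide masses per 250.0 pbw vitreous product:
  TiO2: 18.93% × 250.0 = 47.32 pbw
  MgO: 24.33% × 250.0 = 60.82 pbw
  CaO: 15.69% × 250.0 = 39.22 pbw
  SiO2: 35.86% × 250.0 = 89.65 pbw
  Li2O: 5.197% × 250.0 = 12.99 pbw
A balance pass over the oxides, applying the batch weights above, against the basis in use (target by target, the sums agree modulo rounding of the values):
  TiO2: 47.80·0.9901 = 47.33 pbw (target 47.32 pbw)
  MgO: 73.15·0.2162 + 141.7·0.3176 = 60.82 pbw (target 60.82 pbw)
  CaO: 73.15·0.3047 + 30.53·0.5547 = 39.22 pbw (target 39.22 pbw)
  SiO2: 141.7·0.6326 = 89.64 pbw (target 89.65 pbw)
  Li2O: 32.44·0.4005 = 12.99 pbw (target 12.99 pbw)
Glass-mass sanity pass: the batch minus its LOI: 250.0 pbw (per-oxide target masses sum to 250.0 pbw; versus the stated basis of 250.0 pbw — differing by rounding only).
Summing the batch: Σ batch = 325.6 pbw; LOI removed, Σ of batch·LOI: 75.62 pbw; yield = glass ÷ total batch = 76.78%.

Revised batch per 250.0 pbw vitreous product:
  Li2CO3: 32.44 pbw
  Dolomite: 73.15 pbw
  Rutile: 47.80 pbw
  Aragonite: 30.53 pbw
  Talc: 141.7 pbw
Total batch = 325.6 pbw; LOI loss = 75.62 pbw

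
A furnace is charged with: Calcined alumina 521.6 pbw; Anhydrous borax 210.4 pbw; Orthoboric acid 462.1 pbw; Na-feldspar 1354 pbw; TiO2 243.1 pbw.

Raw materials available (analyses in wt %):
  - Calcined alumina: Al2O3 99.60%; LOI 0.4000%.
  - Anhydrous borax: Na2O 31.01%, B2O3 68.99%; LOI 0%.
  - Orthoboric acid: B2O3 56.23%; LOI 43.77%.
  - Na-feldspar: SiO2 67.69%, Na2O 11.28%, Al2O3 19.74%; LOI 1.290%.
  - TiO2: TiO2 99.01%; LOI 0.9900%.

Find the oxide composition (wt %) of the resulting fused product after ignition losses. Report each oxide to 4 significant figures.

Glass mass = 2567 pbw (batch 2791 − LOI 224.2).
Composition: SiO2 35.70%, Na2O 8.492%, TiO2 9.377%, B2O3 15.78%, Al2O3 30.65%

In-progress results appear rounded to 4 significant digits alongside each step. The working math keeps full float precision through the solve; a single rounding produces every reported number; derived quantities (ignition loss, the five compositions, yield, net glass mass, totals) are computed using the weight values for 2567 pbw of glass in exact precision, as given in the question or the answer.
Delivered oxide masses:
  SiO2: 1354·0.6769 = 916.5 pbw
  Na2O: 210.4·0.3101 + 1354·0.1128 = 218.0 pbw
  TiO2: 243.1·0.9901 = 240.7 pbw
  B2O3: 210.4·0.6899 + 462.1·0.5623 = 405.0 pbw
  Al2O3: 521.6·0.9960 + 1354·0.1974 = 786.8 pbw
LOI: 521.6·0.004000 + 462.1·0.4377 + 1354·0.01290 + 243.1·0.009900 = 224.2 pbw
batch − LOI leaves glass = 2791 − 224.2 = 2567 pbw (= the summed oxide contributions)
oxide / glass × 100 gives the wt %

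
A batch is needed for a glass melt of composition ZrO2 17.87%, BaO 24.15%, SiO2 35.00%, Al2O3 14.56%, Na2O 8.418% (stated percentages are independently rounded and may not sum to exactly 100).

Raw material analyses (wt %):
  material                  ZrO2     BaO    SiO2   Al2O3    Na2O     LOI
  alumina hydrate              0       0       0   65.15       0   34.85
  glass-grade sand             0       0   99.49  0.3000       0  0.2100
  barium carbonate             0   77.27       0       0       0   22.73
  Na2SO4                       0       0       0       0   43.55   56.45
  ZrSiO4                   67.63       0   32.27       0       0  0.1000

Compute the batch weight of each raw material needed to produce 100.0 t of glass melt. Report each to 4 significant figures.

Each numeric step keeps full precision in every operation. Rounding to 4 significant digits extends to every mid-chain value as printed; a single rounding produces every reported value. All derived quantities are rebuilt in exact precision (ignition loss, five oxide percentages, totals, yield, net glass mass) using the weight values at 100.0 t of glass, precisely as stated by problem or answer.
Oxide mass targets, per 100.0 t glass melt:
  ZrO2: 17.87% × 100.0 = 17.87 t
  BaO: 24.15% × 100.0 = 24.15 t
  SiO2: 35.00% × 100.0 = 35.00 t
  Al2O3: 14.56% × 100.0 = 14.56 t
  Na2O: 8.418% × 100.0 = 8.418 t
A balance pass over the oxides, given the weights on record, for the quoted basis mass (sum by sum, the targets are met once rounding is allowed for):
  ZrO2: 26.42·0.6763 = 17.87 t (target 17.87 t)
  BaO: 31.25·0.7727 = 24.15 t (target 24.15 t)
  SiO2: 26.61·0.9949 + 26.42·0.3227 = 35.00 t (target 35.00 t)
  Al2O3: 22.23·0.6515 + 26.61·0.003000 = 14.56 t (target 14.56 t)
  Na2O: 19.33·0.4355 = 8.418 t (target 8.418 t)
Mass balance on the glass: the batch minus its LOI: 100.0 t (the targets, summed, come to 100.0 t; the stated basis being 100.0 t — rounding explains the deltas).
Batch grand total — Σ batch = 125.8 t; ignition loss, Σ(batch × LOI) = 25.84 t; the yield ratio, glass ÷ batch: 79.46%.

Batch per 100.0 t glass melt:
  alumina hydrate: 22.23 t
  glass-grade sand: 26.61 t
  barium carbonate: 31.25 t
  Na2SO4: 19.33 t
  ZrSiO4: 26.42 t
Total batch = 125.8 t; LOI loss = 25.84 t; yield = 79.46%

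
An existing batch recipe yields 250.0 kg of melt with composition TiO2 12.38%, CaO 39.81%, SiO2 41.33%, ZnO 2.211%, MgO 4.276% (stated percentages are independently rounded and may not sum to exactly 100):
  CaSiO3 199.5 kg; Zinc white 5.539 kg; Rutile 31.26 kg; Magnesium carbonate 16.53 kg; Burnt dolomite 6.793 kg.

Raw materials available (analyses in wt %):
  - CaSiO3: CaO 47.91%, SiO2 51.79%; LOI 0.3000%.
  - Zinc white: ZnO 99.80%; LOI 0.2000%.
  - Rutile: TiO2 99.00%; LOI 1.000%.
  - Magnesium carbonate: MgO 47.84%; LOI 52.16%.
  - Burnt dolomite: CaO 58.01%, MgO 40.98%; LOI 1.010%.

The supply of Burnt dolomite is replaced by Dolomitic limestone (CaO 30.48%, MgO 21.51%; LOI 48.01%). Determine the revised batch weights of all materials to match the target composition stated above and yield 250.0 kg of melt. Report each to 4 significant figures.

The intermediate values are printed rounded to 4 significant digits on the page — each numeric step maintains full precision through the solve. Every reported result is rounded a single time. Derived quantities, which include yield, LOI, the totals, the five compositions, glass mass, are computed at exact precision, as written in either problem or answer, from the weighed amounts at 250.0 kg of glass.
The oxide mass targets at 250.0 kg melt:
  TiO2: 12.38% × 250.0 = 30.95 kg
  CaO: 39.81% × 250.0 = 99.52 kg
  SiO2: 41.33% × 250.0 = 103.3 kg
  ZnO: 2.211% × 250.0 = 5.528 kg
  MgO: 4.276% × 250.0 = 10.69 kg
Mass-balance tally per oxide from the weights as reported, under the basis named above (each sum matches its target mass once rounding is allowed for):
  TiO2: 31.26·0.9900 = 30.95 kg (target 30.95 kg)
  CaO: 199.5·0.4791 + 12.93·0.3048 = 99.52 kg (target 99.52 kg)
  SiO2: 199.5·0.5179 = 103.3 kg (target 103.3 kg)
  ZnO: 5.539·0.9980 = 5.528 kg (target 5.528 kg)
  MgO: 16.53·0.4784 + 12.93·0.2151 = 10.69 kg (target 10.69 kg)
Glass-mass bookkeeping: batch total minus LOI = 250.0 kg (summing oxide targets gives 250.0 kg; basis as stated: 250.0 kg — any gap is answer rounding).
Batch grand total — Σ batch = 265.8 kg; LOI loss = Σ batch·LOI = 15.75 kg; the yield ratio, glass ÷ batch: 94.07%.

Revised batch per 250.0 kg melt:
  CaSiO3: 199.5 kg
  Zinc white: 5.539 kg
  Rutile: 31.26 kg
  Magnesium carbonate: 16.53 kg
  Dolomitic limestone: 12.93 kg
Total batch = 265.8 kg; LOI loss = 15.75 kg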